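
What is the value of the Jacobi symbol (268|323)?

-1

(268|323)
  = (67|323)    [323 ≡ 3 mod 8 ⇒ (2|323)^2 = +1]
  = -(323|67)    [QR: both ≡ 3 mod 4, sign flips]
  = -(55|67)    [323 ≡ 55 mod 67]
  = (67|55)    [QR: both ≡ 3 mod 4, sign flips]
  = (12|55)    [67 ≡ 12 mod 55]
  = (3|55)    [55 ≡ 7 mod 8 ⇒ (2|55)^2 = +1]
  = -(55|3)    [QR: both ≡ 3 mod 4, sign flips]
  = -(1|3)    [55 ≡ 1 mod 3]
  = -1    [(1|3) = 1]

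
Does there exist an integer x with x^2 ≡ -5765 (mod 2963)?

no

Reduce the numerator: -5765 ≡ 161 (mod 2963), so (-5765/2963) = (161/2963).
161 ≡ 1 (mod 4), so quadratic reciprocity gives (161/2963) = (2963/161). Reduce: 2963 ≡ 65 (mod 161). Now have (65/161).
65 ≡ 1 (mod 4), so quadratic reciprocity gives (65/161) = (161/65). Reduce: 161 ≡ 31 (mod 65). Now have (31/65).
65 ≡ 1 (mod 4), so quadratic reciprocity gives (31/65) = (65/31). Reduce: 65 ≡ 3 (mod 31). Now have (3/31).
Both 3 ≡ 3 and 31 ≡ 3 (mod 4), so reciprocity gives (3/31) = -(31/3). Reduce: 31 ≡ 1 (mod 3). Now have -(1/3).
(1/3) = 1. Collecting the sign factors: -1.
(-5765/2963) = -1, and 2963 is prime, so -5765 is not a quadratic residue mod 2963.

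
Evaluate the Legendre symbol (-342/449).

(-342/449)
  = (342/449)    [449 ≡ 1 mod 4 ⇒ (-1/449) = +1]
  = (171/449)    [449 ≡ 1 mod 8 ⇒ (2/449) = +1]
  = (449/171)    [QR: 449 ≡ 1 mod 4, sign kept]
  = (107/171)    [449 ≡ 107 mod 171]
  = -(171/107)    [QR: both ≡ 3 mod 4, sign flips]
  = -(64/107)    [171 ≡ 64 mod 107]
  = -(1/107)    [107 ≡ 3 mod 8 ⇒ (2/107)^6 = +1]
  = -1    [(1/107) = 1]

-1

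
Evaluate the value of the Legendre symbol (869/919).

(869/919)
  = (919/869)    [QR: 869 ≡ 1 mod 4, sign kept]
  = (50/869)    [919 ≡ 50 mod 869]
  = -(25/869)    [869 ≡ 5 mod 8 ⇒ (2/869) = -1]
  = -(869/25)    [QR: 25 ≡ 1 mod 4, sign kept]
  = -(19/25)    [869 ≡ 19 mod 25]
  = -(25/19)    [QR: 25 ≡ 1 mod 4, sign kept]
  = -(6/19)    [25 ≡ 6 mod 19]
  = (3/19)    [19 ≡ 3 mod 8 ⇒ (2/19) = -1]
  = -(19/3)    [QR: both ≡ 3 mod 4, sign flips]
  = -(1/3)    [19 ≡ 1 mod 3]
  = -1    [(1/3) = 1]

-1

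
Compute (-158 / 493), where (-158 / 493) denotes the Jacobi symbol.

Pull out -1: (-158 / 493) = (-1 / 493)·(158 / 493). Since 493 ≡ 1 (mod 4), (-1 / 493) = +1. Now have (158 / 493).
Factor out 2: 158 = 2·79. Since 493 ≡ 5 (mod 8), (2 / 493) = -1. Now have -(79 / 493).
493 ≡ 1 (mod 4), so quadratic reciprocity gives (79 / 493) = (493 / 79). Reduce: 493 ≡ 19 (mod 79). Now have -(19 / 79).
Both 19 ≡ 3 and 79 ≡ 3 (mod 4), so reciprocity gives (19 / 79) = -(79 / 19). Reduce: 79 ≡ 3 (mod 19). Now have (3 / 19).
Both 3 ≡ 3 and 19 ≡ 3 (mod 4), so reciprocity gives (3 / 19) = -(19 / 3). Reduce: 19 ≡ 1 (mod 3). Now have -(1 / 3).
(1 / 3) = 1. Collecting the sign factors: -1.

-1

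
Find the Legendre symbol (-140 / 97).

1

(-140 / 97)
  = (54 / 97)    [-140 ≡ 54 mod 97]
  = (27 / 97)    [97 ≡ 1 mod 8 ⇒ (2 / 97) = +1]
  = (97 / 27)    [QR: 97 ≡ 1 mod 4, sign kept]
  = (16 / 27)    [97 ≡ 16 mod 27]
  = (1 / 27)    [27 ≡ 3 mod 8 ⇒ (2 / 27)^4 = +1]
  = 1    [(1 / 27) = 1]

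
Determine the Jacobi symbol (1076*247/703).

0

By multiplicativity, (1076·247/703) = (1076/703)·(247/703).
First factor (1076/703):
Reduce the numerator: 1076 ≡ 373 (mod 703), so (1076/703) = (373/703).
373 ≡ 1 (mod 4), so quadratic reciprocity gives (373/703) = (703/373). Reduce: 703 ≡ 330 (mod 373). Now have (330/373).
Factor out 2: 330 = 2·165. Since 373 ≡ 5 (mod 8), (2/373) = -1. Now have -(165/373).
165 ≡ 1 (mod 4), so quadratic reciprocity gives (165/373) = (373/165). Reduce: 373 ≡ 43 (mod 165). Now have -(43/165).
165 ≡ 1 (mod 4), so quadratic reciprocity gives (43/165) = (165/43). Reduce: 165 ≡ 36 (mod 43). Now have -(36/43).
Factor out 2: 36 = 2^2·9. Since 43 ≡ 3 (mod 8), (2/43) = -1, and (2/43)^2 = +1. Now have -(9/43).
9 ≡ 1 (mod 4), so quadratic reciprocity gives (9/43) = (43/9). Reduce: 43 ≡ 7 (mod 9). Now have -(7/9).
9 ≡ 1 (mod 4), so quadratic reciprocity gives (7/9) = (9/7). Reduce: 9 ≡ 2 (mod 7). Now have -(2/7).
Factor out 2: 2 = 2. Since 7 ≡ 7 (mod 8), (2/7) = +1. Now have -(1/7).
(1/7) = 1. Collecting the sign factors: -1.
Second factor (247/703):
Both 247 ≡ 3 and 703 ≡ 3 (mod 4), so reciprocity gives (247/703) = -(703/247). Reduce: 703 ≡ 209 (mod 247). Now have -(209/247).
209 ≡ 1 (mod 4), so quadratic reciprocity gives (209/247) = (247/209). Reduce: 247 ≡ 38 (mod 209). Now have -(38/209).
Factor out 2: 38 = 2·19. Since 209 ≡ 1 (mod 8), (2/209) = +1. Now have -(19/209).
209 ≡ 1 (mod 4), so quadratic reciprocity gives (19/209) = (209/19). Reduce: 209 ≡ 0 (mod 19). Now have -(0/19).
The numerator is now 0 with denominator 19 > 1: the symbol is 0.
Product: (-1)·(0) = 0.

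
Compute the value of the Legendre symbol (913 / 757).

Reduce the numerator: 913 ≡ 156 (mod 757), so (913 / 757) = (156 / 757).
Factor out 2: 156 = 2^2·39. Since 757 ≡ 5 (mod 8), (2 / 757) = -1, and (2 / 757)^2 = +1. Now have (39 / 757).
757 ≡ 1 (mod 4), so quadratic reciprocity gives (39 / 757) = (757 / 39). Reduce: 757 ≡ 16 (mod 39). Now have (16 / 39).
Factor out 2: 16 = 2^4. Since 39 ≡ 7 (mod 8), (2 / 39) = +1, and (2 / 39)^4 = +1. Now have (1 / 39).
(1 / 39) = 1. Collecting the sign factors: 1.

1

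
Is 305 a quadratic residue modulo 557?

yes

(305/557)
  = (557/305)    [QR: 305 ≡ 1 mod 4, sign kept]
  = (252/305)    [557 ≡ 252 mod 305]
  = (63/305)    [305 ≡ 1 mod 8 ⇒ (2/305)^2 = +1]
  = (305/63)    [QR: 305 ≡ 1 mod 4, sign kept]
  = (53/63)    [305 ≡ 53 mod 63]
  = (63/53)    [QR: 53 ≡ 1 mod 4, sign kept]
  = (10/53)    [63 ≡ 10 mod 53]
  = -(5/53)    [53 ≡ 5 mod 8 ⇒ (2/53) = -1]
  = -(53/5)    [QR: 5 ≡ 1 mod 4, sign kept]
  = -(3/5)    [53 ≡ 3 mod 5]
  = -(5/3)    [QR: 5 ≡ 1 mod 4, sign kept]
  = -(2/3)    [5 ≡ 2 mod 3]
  = (1/3)    [3 ≡ 3 mod 8 ⇒ (2/3) = -1]
  = 1    [(1/3) = 1]
The Legendre symbol is 1, so x^2 ≡ 305 (mod 557) has solution.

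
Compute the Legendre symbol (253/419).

-1

(253/419)
  = (419/253)    [QR: 253 ≡ 1 mod 4, sign kept]
  = (166/253)    [419 ≡ 166 mod 253]
  = -(83/253)    [253 ≡ 5 mod 8 ⇒ (2/253) = -1]
  = -(253/83)    [QR: 253 ≡ 1 mod 4, sign kept]
  = -(4/83)    [253 ≡ 4 mod 83]
  = -(1/83)    [83 ≡ 3 mod 8 ⇒ (2/83)^2 = +1]
  = -1    [(1/83) = 1]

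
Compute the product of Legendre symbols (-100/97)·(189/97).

-1

By multiplicativity, (-100·189/97) = (-100/97)·(189/97).
First factor (-100/97):
(-100/97)
  = (94/97)    [-100 ≡ 94 mod 97]
  = (47/97)    [97 ≡ 1 mod 8 ⇒ (2/97) = +1]
  = (97/47)    [QR: 97 ≡ 1 mod 4, sign kept]
  = (3/47)    [97 ≡ 3 mod 47]
  = -(47/3)    [QR: both ≡ 3 mod 4, sign flips]
  = -(2/3)    [47 ≡ 2 mod 3]
  = (1/3)    [3 ≡ 3 mod 8 ⇒ (2/3) = -1]
  = 1    [(1/3) = 1]
Second factor (189/97):
(189/97)
  = (92/97)    [189 ≡ 92 mod 97]
  = (23/97)    [97 ≡ 1 mod 8 ⇒ (2/97)^2 = +1]
  = (97/23)    [QR: 97 ≡ 1 mod 4, sign kept]
  = (5/23)    [97 ≡ 5 mod 23]
  = (23/5)    [QR: 5 ≡ 1 mod 4, sign kept]
  = (3/5)    [23 ≡ 3 mod 5]
  = (5/3)    [QR: 5 ≡ 1 mod 4, sign kept]
  = (2/3)    [5 ≡ 2 mod 3]
  = -(1/3)    [3 ≡ 3 mod 8 ⇒ (2/3) = -1]
  = -1    [(1/3) = 1]
Product: (1)·(-1) = -1.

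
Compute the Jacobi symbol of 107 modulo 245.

(107|245)
  = (245|107)    [QR: 245 ≡ 1 mod 4, sign kept]
  = (31|107)    [245 ≡ 31 mod 107]
  = -(107|31)    [QR: both ≡ 3 mod 4, sign flips]
  = -(14|31)    [107 ≡ 14 mod 31]
  = -(7|31)    [31 ≡ 7 mod 8 ⇒ (2|31) = +1]
  = (31|7)    [QR: both ≡ 3 mod 4, sign flips]
  = (3|7)    [31 ≡ 3 mod 7]
  = -(7|3)    [QR: both ≡ 3 mod 4, sign flips]
  = -(1|3)    [7 ≡ 1 mod 3]
  = -1    [(1|3) = 1]

-1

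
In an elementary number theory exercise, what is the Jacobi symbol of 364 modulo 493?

-1

Factor out 2: 364 = 2^2·91. Since 493 ≡ 5 (mod 8), (2|493) = -1, and (2|493)^2 = +1. Now have (91|493).
493 ≡ 1 (mod 4), so quadratic reciprocity gives (91|493) = (493|91). Reduce: 493 ≡ 38 (mod 91). Now have (38|91).
Factor out 2: 38 = 2·19. Since 91 ≡ 3 (mod 8), (2|91) = -1. Now have -(19|91).
Both 19 ≡ 3 and 91 ≡ 3 (mod 4), so reciprocity gives (19|91) = -(91|19). Reduce: 91 ≡ 15 (mod 19). Now have (15|19).
Both 15 ≡ 3 and 19 ≡ 3 (mod 4), so reciprocity gives (15|19) = -(19|15). Reduce: 19 ≡ 4 (mod 15). Now have -(4|15).
Factor out 2: 4 = 2^2. Since 15 ≡ 7 (mod 8), (2|15) = +1, and (2|15)^2 = +1. Now have -(1|15).
(1|15) = 1. Collecting the sign factors: -1.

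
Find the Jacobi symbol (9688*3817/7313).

1

By multiplicativity, (9688·3817/7313) = (9688/7313)·(3817/7313).
First factor (9688/7313):
(9688/7313)
  = (2375/7313)    [9688 ≡ 2375 mod 7313]
  = (7313/2375)    [QR: 7313 ≡ 1 mod 4, sign kept]
  = (188/2375)    [7313 ≡ 188 mod 2375]
  = (47/2375)    [2375 ≡ 7 mod 8 ⇒ (2/2375)^2 = +1]
  = -(2375/47)    [QR: both ≡ 3 mod 4, sign flips]
  = -(25/47)    [2375 ≡ 25 mod 47]
  = -(47/25)    [QR: 25 ≡ 1 mod 4, sign kept]
  = -(22/25)    [47 ≡ 22 mod 25]
  = -(11/25)    [25 ≡ 1 mod 8 ⇒ (2/25) = +1]
  = -(25/11)    [QR: 25 ≡ 1 mod 4, sign kept]
  = -(3/11)    [25 ≡ 3 mod 11]
  = (11/3)    [QR: both ≡ 3 mod 4, sign flips]
  = (2/3)    [11 ≡ 2 mod 3]
  = -(1/3)    [3 ≡ 3 mod 8 ⇒ (2/3) = -1]
  = -1    [(1/3) = 1]
Second factor (3817/7313):
(3817/7313)
  = (7313/3817)    [QR: 3817 ≡ 1 mod 4, sign kept]
  = (3496/3817)    [7313 ≡ 3496 mod 3817]
  = (437/3817)    [3817 ≡ 1 mod 8 ⇒ (2/3817)^3 = +1]
  = (3817/437)    [QR: 437 ≡ 1 mod 4, sign kept]
  = (321/437)    [3817 ≡ 321 mod 437]
  = (437/321)    [QR: 321 ≡ 1 mod 4, sign kept]
  = (116/321)    [437 ≡ 116 mod 321]
  = (29/321)    [321 ≡ 1 mod 8 ⇒ (2/321)^2 = +1]
  = (321/29)    [QR: 29 ≡ 1 mod 4, sign kept]
  = (2/29)    [321 ≡ 2 mod 29]
  = -(1/29)    [29 ≡ 5 mod 8 ⇒ (2/29) = -1]
  = -1    [(1/29) = 1]
Product: (-1)·(-1) = 1.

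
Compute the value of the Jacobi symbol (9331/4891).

1

(9331/4891)
  = (4440/4891)    [9331 ≡ 4440 mod 4891]
  = -(555/4891)    [4891 ≡ 3 mod 8 ⇒ (2/4891)^3 = -1]
  = (4891/555)    [QR: both ≡ 3 mod 4, sign flips]
  = (451/555)    [4891 ≡ 451 mod 555]
  = -(555/451)    [QR: both ≡ 3 mod 4, sign flips]
  = -(104/451)    [555 ≡ 104 mod 451]
  = (13/451)    [451 ≡ 3 mod 8 ⇒ (2/451)^3 = -1]
  = (451/13)    [QR: 13 ≡ 1 mod 4, sign kept]
  = (9/13)    [451 ≡ 9 mod 13]
  = (13/9)    [QR: 9 ≡ 1 mod 4, sign kept]
  = (4/9)    [13 ≡ 4 mod 9]
  = (1/9)    [9 ≡ 1 mod 8 ⇒ (2/9)^2 = +1]
  = 1    [(1/9) = 1]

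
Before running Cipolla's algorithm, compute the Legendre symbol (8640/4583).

(8640/4583)
  = (4057/4583)    [8640 ≡ 4057 mod 4583]
  = (4583/4057)    [QR: 4057 ≡ 1 mod 4, sign kept]
  = (526/4057)    [4583 ≡ 526 mod 4057]
  = (263/4057)    [4057 ≡ 1 mod 8 ⇒ (2/4057) = +1]
  = (4057/263)    [QR: 4057 ≡ 1 mod 4, sign kept]
  = (112/263)    [4057 ≡ 112 mod 263]
  = (7/263)    [263 ≡ 7 mod 8 ⇒ (2/263)^4 = +1]
  = -(263/7)    [QR: both ≡ 3 mod 4, sign flips]
  = -(4/7)    [263 ≡ 4 mod 7]
  = -(1/7)    [7 ≡ 7 mod 8 ⇒ (2/7)^2 = +1]
  = -1    [(1/7) = 1]

-1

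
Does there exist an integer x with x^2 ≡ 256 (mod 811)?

yes

Factor out 2: 256 = 2^8. Since 811 ≡ 3 (mod 8), (2|811) = -1, and (2|811)^8 = +1. Now have (1|811).
(1|811) = 1. Collecting the sign factors: 1.
(256|811) = 1, and 811 is prime, so 256 is a quadratic residue mod 811.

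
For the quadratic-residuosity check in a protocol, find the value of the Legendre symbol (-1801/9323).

(-1801/9323)
  = -(1801/9323)    [9323 ≡ 3 mod 4 ⇒ (-1/9323) = -1]
  = -(9323/1801)    [QR: 1801 ≡ 1 mod 4, sign kept]
  = -(318/1801)    [9323 ≡ 318 mod 1801]
  = -(159/1801)    [1801 ≡ 1 mod 8 ⇒ (2/1801) = +1]
  = -(1801/159)    [QR: 1801 ≡ 1 mod 4, sign kept]
  = -(52/159)    [1801 ≡ 52 mod 159]
  = -(13/159)    [159 ≡ 7 mod 8 ⇒ (2/159)^2 = +1]
  = -(159/13)    [QR: 13 ≡ 1 mod 4, sign kept]
  = -(3/13)    [159 ≡ 3 mod 13]
  = -(13/3)    [QR: 13 ≡ 1 mod 4, sign kept]
  = -(1/3)    [13 ≡ 1 mod 3]
  = -1    [(1/3) = 1]

-1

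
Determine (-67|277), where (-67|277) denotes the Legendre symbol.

Pull out -1: (-67|277) = (-1|277)·(67|277). Since 277 ≡ 1 (mod 4), (-1|277) = +1. Now have (67|277).
277 ≡ 1 (mod 4), so quadratic reciprocity gives (67|277) = (277|67). Reduce: 277 ≡ 9 (mod 67). Now have (9|67).
9 ≡ 1 (mod 4), so quadratic reciprocity gives (9|67) = (67|9). Reduce: 67 ≡ 4 (mod 9). Now have (4|9).
Factor out 2: 4 = 2^2. Since 9 ≡ 1 (mod 8), (2|9) = +1, and (2|9)^2 = +1. Now have (1|9).
(1|9) = 1. Collecting the sign factors: 1.

1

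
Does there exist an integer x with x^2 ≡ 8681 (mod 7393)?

Reduce the numerator: 8681 ≡ 1288 (mod 7393), so (8681/7393) = (1288/7393).
Factor out 2: 1288 = 2^3·161. Since 7393 ≡ 1 (mod 8), (2/7393) = +1, and (2/7393)^3 = +1. Now have (161/7393).
161 ≡ 1 (mod 4), so quadratic reciprocity gives (161/7393) = (7393/161). Reduce: 7393 ≡ 148 (mod 161). Now have (148/161).
Factor out 2: 148 = 2^2·37. Since 161 ≡ 1 (mod 8), (2/161) = +1, and (2/161)^2 = +1. Now have (37/161).
37 ≡ 1 (mod 4), so quadratic reciprocity gives (37/161) = (161/37). Reduce: 161 ≡ 13 (mod 37). Now have (13/37).
13 ≡ 1 (mod 4), so quadratic reciprocity gives (13/37) = (37/13). Reduce: 37 ≡ 11 (mod 13). Now have (11/13).
13 ≡ 1 (mod 4), so quadratic reciprocity gives (11/13) = (13/11). Reduce: 13 ≡ 2 (mod 11). Now have (2/11).
Factor out 2: 2 = 2. Since 11 ≡ 3 (mod 8), (2/11) = -1. Now have -(1/11).
(1/11) = 1. Collecting the sign factors: -1.
The Legendre symbol is -1, so x^2 ≡ 8681 (mod 7393) has no solution.

no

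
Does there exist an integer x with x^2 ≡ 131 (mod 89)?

yes

(131/89)
  = (42/89)    [131 ≡ 42 mod 89]
  = (21/89)    [89 ≡ 1 mod 8 ⇒ (2/89) = +1]
  = (89/21)    [QR: 21 ≡ 1 mod 4, sign kept]
  = (5/21)    [89 ≡ 5 mod 21]
  = (21/5)    [QR: 5 ≡ 1 mod 4, sign kept]
  = (1/5)    [21 ≡ 1 mod 5]
  = 1    [(1/5) = 1]
The Legendre symbol is 1, so x^2 ≡ 131 (mod 89) has solution.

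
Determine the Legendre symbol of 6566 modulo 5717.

-1

Reduce the numerator: 6566 ≡ 849 (mod 5717), so (6566|5717) = (849|5717).
849 ≡ 1 (mod 4), so quadratic reciprocity gives (849|5717) = (5717|849). Reduce: 5717 ≡ 623 (mod 849). Now have (623|849).
849 ≡ 1 (mod 4), so quadratic reciprocity gives (623|849) = (849|623). Reduce: 849 ≡ 226 (mod 623). Now have (226|623).
Factor out 2: 226 = 2·113. Since 623 ≡ 7 (mod 8), (2|623) = +1. Now have (113|623).
113 ≡ 1 (mod 4), so quadratic reciprocity gives (113|623) = (623|113). Reduce: 623 ≡ 58 (mod 113). Now have (58|113).
Factor out 2: 58 = 2·29. Since 113 ≡ 1 (mod 8), (2|113) = +1. Now have (29|113).
29 ≡ 1 (mod 4), so quadratic reciprocity gives (29|113) = (113|29). Reduce: 113 ≡ 26 (mod 29). Now have (26|29).
Factor out 2: 26 = 2·13. Since 29 ≡ 5 (mod 8), (2|29) = -1. Now have -(13|29).
13 ≡ 1 (mod 4), so quadratic reciprocity gives (13|29) = (29|13). Reduce: 29 ≡ 3 (mod 13). Now have -(3|13).
13 ≡ 1 (mod 4), so quadratic reciprocity gives (3|13) = (13|3). Reduce: 13 ≡ 1 (mod 3). Now have -(1|3).
(1|3) = 1. Collecting the sign factors: -1.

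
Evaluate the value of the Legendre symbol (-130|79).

-1

(-130|79)
  = (28|79)    [-130 ≡ 28 mod 79]
  = (7|79)    [79 ≡ 7 mod 8 ⇒ (2|79)^2 = +1]
  = -(79|7)    [QR: both ≡ 3 mod 4, sign flips]
  = -(2|7)    [79 ≡ 2 mod 7]
  = -(1|7)    [7 ≡ 7 mod 8 ⇒ (2|7) = +1]
  = -1    [(1|7) = 1]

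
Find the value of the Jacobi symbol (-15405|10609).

(-15405|10609)
  = (5813|10609)    [-15405 ≡ 5813 mod 10609]
  = (10609|5813)    [QR: 5813 ≡ 1 mod 4, sign kept]
  = (4796|5813)    [10609 ≡ 4796 mod 5813]
  = (1199|5813)    [5813 ≡ 5 mod 8 ⇒ (2|5813)^2 = +1]
  = (5813|1199)    [QR: 5813 ≡ 1 mod 4, sign kept]
  = (1017|1199)    [5813 ≡ 1017 mod 1199]
  = (1199|1017)    [QR: 1017 ≡ 1 mod 4, sign kept]
  = (182|1017)    [1199 ≡ 182 mod 1017]
  = (91|1017)    [1017 ≡ 1 mod 8 ⇒ (2|1017) = +1]
  = (1017|91)    [QR: 1017 ≡ 1 mod 4, sign kept]
  = (16|91)    [1017 ≡ 16 mod 91]
  = (1|91)    [91 ≡ 3 mod 8 ⇒ (2|91)^4 = +1]
  = 1    [(1|91) = 1]

1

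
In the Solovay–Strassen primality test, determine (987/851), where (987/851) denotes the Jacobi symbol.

-1

Reduce the numerator: 987 ≡ 136 (mod 851), so (987/851) = (136/851).
Factor out 2: 136 = 2^3·17. Since 851 ≡ 3 (mod 8), (2/851) = -1, and (2/851)^3 = -1. Now have -(17/851).
17 ≡ 1 (mod 4), so quadratic reciprocity gives (17/851) = (851/17). Reduce: 851 ≡ 1 (mod 17). Now have -(1/17).
(1/17) = 1. Collecting the sign factors: -1.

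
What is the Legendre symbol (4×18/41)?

1

By multiplicativity, (4·18/41) = (4/41)·(18/41).
First factor (4/41):
(4/41)
  = (1/41)    [41 ≡ 1 mod 8 ⇒ (2/41)^2 = +1]
  = 1    [(1/41) = 1]
Second factor (18/41):
(18/41)
  = (9/41)    [41 ≡ 1 mod 8 ⇒ (2/41) = +1]
  = (41/9)    [QR: 9 ≡ 1 mod 4, sign kept]
  = (5/9)    [41 ≡ 5 mod 9]
  = (9/5)    [QR: 5 ≡ 1 mod 4, sign kept]
  = (4/5)    [9 ≡ 4 mod 5]
  = (1/5)    [5 ≡ 5 mod 8 ⇒ (2/5)^2 = +1]
  = 1    [(1/5) = 1]
Product: (1)·(1) = 1.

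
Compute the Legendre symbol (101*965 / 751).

By multiplicativity, (101·965 / 751) = (101 / 751)·(965 / 751).
First factor (101 / 751):
101 ≡ 1 (mod 4), so quadratic reciprocity gives (101 / 751) = (751 / 101). Reduce: 751 ≡ 44 (mod 101). Now have (44 / 101).
Factor out 2: 44 = 2^2·11. Since 101 ≡ 5 (mod 8), (2 / 101) = -1, and (2 / 101)^2 = +1. Now have (11 / 101).
101 ≡ 1 (mod 4), so quadratic reciprocity gives (11 / 101) = (101 / 11). Reduce: 101 ≡ 2 (mod 11). Now have (2 / 11).
Factor out 2: 2 = 2. Since 11 ≡ 3 (mod 8), (2 / 11) = -1. Now have -(1 / 11).
(1 / 11) = 1. Collecting the sign factors: -1.
Second factor (965 / 751):
Reduce the numerator: 965 ≡ 214 (mod 751), so (965 / 751) = (214 / 751).
Factor out 2: 214 = 2·107. Since 751 ≡ 7 (mod 8), (2 / 751) = +1. Now have (107 / 751).
Both 107 ≡ 3 and 751 ≡ 3 (mod 4), so reciprocity gives (107 / 751) = -(751 / 107). Reduce: 751 ≡ 2 (mod 107). Now have -(2 / 107).
Factor out 2: 2 = 2. Since 107 ≡ 3 (mod 8), (2 / 107) = -1. Now have (1 / 107).
(1 / 107) = 1. Collecting the sign factors: 1.
Product: (-1)·(1) = -1.

-1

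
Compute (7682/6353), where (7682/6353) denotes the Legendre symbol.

-1

(7682/6353)
  = (1329/6353)    [7682 ≡ 1329 mod 6353]
  = (6353/1329)    [QR: 1329 ≡ 1 mod 4, sign kept]
  = (1037/1329)    [6353 ≡ 1037 mod 1329]
  = (1329/1037)    [QR: 1037 ≡ 1 mod 4, sign kept]
  = (292/1037)    [1329 ≡ 292 mod 1037]
  = (73/1037)    [1037 ≡ 5 mod 8 ⇒ (2/1037)^2 = +1]
  = (1037/73)    [QR: 73 ≡ 1 mod 4, sign kept]
  = (15/73)    [1037 ≡ 15 mod 73]
  = (73/15)    [QR: 73 ≡ 1 mod 4, sign kept]
  = (13/15)    [73 ≡ 13 mod 15]
  = (15/13)    [QR: 13 ≡ 1 mod 4, sign kept]
  = (2/13)    [15 ≡ 2 mod 13]
  = -(1/13)    [13 ≡ 5 mod 8 ⇒ (2/13) = -1]
  = -1    [(1/13) = 1]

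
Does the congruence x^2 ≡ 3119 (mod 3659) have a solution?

(3119/3659)
  = -(3659/3119)    [QR: both ≡ 3 mod 4, sign flips]
  = -(540/3119)    [3659 ≡ 540 mod 3119]
  = -(135/3119)    [3119 ≡ 7 mod 8 ⇒ (2/3119)^2 = +1]
  = (3119/135)    [QR: both ≡ 3 mod 4, sign flips]
  = (14/135)    [3119 ≡ 14 mod 135]
  = (7/135)    [135 ≡ 7 mod 8 ⇒ (2/135) = +1]
  = -(135/7)    [QR: both ≡ 3 mod 4, sign flips]
  = -(2/7)    [135 ≡ 2 mod 7]
  = -(1/7)    [7 ≡ 7 mod 8 ⇒ (2/7) = +1]
  = -1    [(1/7) = 1]
(3119/3659) = -1, and 3659 is prime, so 3119 is not a quadratic residue mod 3659.

no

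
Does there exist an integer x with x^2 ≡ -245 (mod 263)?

(-245|263)
  = -(245|263)    [263 ≡ 3 mod 4 ⇒ (-1|263) = -1]
  = -(263|245)    [QR: 245 ≡ 1 mod 4, sign kept]
  = -(18|245)    [263 ≡ 18 mod 245]
  = (9|245)    [245 ≡ 5 mod 8 ⇒ (2|245) = -1]
  = (245|9)    [QR: 9 ≡ 1 mod 4, sign kept]
  = (2|9)    [245 ≡ 2 mod 9]
  = (1|9)    [9 ≡ 1 mod 8 ⇒ (2|9) = +1]
  = 1    [(1|9) = 1]
The Legendre symbol is 1, so x^2 ≡ -245 (mod 263) has solution.

yes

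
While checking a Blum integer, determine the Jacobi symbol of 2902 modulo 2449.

-1

(2902 / 2449)
  = (453 / 2449)    [2902 ≡ 453 mod 2449]
  = (2449 / 453)    [QR: 453 ≡ 1 mod 4, sign kept]
  = (184 / 453)    [2449 ≡ 184 mod 453]
  = -(23 / 453)    [453 ≡ 5 mod 8 ⇒ (2 / 453)^3 = -1]
  = -(453 / 23)    [QR: 453 ≡ 1 mod 4, sign kept]
  = -(16 / 23)    [453 ≡ 16 mod 23]
  = -(1 / 23)    [23 ≡ 7 mod 8 ⇒ (2 / 23)^4 = +1]
  = -1    [(1 / 23) = 1]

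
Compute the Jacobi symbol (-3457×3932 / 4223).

By multiplicativity, (-3457·3932 / 4223) = (-3457 / 4223)·(3932 / 4223).
First factor (-3457 / 4223):
Reduce the numerator: -3457 ≡ 766 (mod 4223), so (-3457 / 4223) = (766 / 4223).
Factor out 2: 766 = 2·383. Since 4223 ≡ 7 (mod 8), (2 / 4223) = +1. Now have (383 / 4223).
Both 383 ≡ 3 and 4223 ≡ 3 (mod 4), so reciprocity gives (383 / 4223) = -(4223 / 383). Reduce: 4223 ≡ 10 (mod 383). Now have -(10 / 383).
Factor out 2: 10 = 2·5. Since 383 ≡ 7 (mod 8), (2 / 383) = +1. Now have -(5 / 383).
5 ≡ 1 (mod 4), so quadratic reciprocity gives (5 / 383) = (383 / 5). Reduce: 383 ≡ 3 (mod 5). Now have -(3 / 5).
5 ≡ 1 (mod 4), so quadratic reciprocity gives (3 / 5) = (5 / 3). Reduce: 5 ≡ 2 (mod 3). Now have -(2 / 3).
Factor out 2: 2 = 2. Since 3 ≡ 3 (mod 8), (2 / 3) = -1. Now have (1 / 3).
(1 / 3) = 1. Collecting the sign factors: 1.
Second factor (3932 / 4223):
Factor out 2: 3932 = 2^2·983. Since 4223 ≡ 7 (mod 8), (2 / 4223) = +1, and (2 / 4223)^2 = +1. Now have (983 / 4223).
Both 983 ≡ 3 and 4223 ≡ 3 (mod 4), so reciprocity gives (983 / 4223) = -(4223 / 983). Reduce: 4223 ≡ 291 (mod 983). Now have -(291 / 983).
Both 291 ≡ 3 and 983 ≡ 3 (mod 4), so reciprocity gives (291 / 983) = -(983 / 291). Reduce: 983 ≡ 110 (mod 291). Now have (110 / 291).
Factor out 2: 110 = 2·55. Since 291 ≡ 3 (mod 8), (2 / 291) = -1. Now have -(55 / 291).
Both 55 ≡ 3 and 291 ≡ 3 (mod 4), so reciprocity gives (55 / 291) = -(291 / 55). Reduce: 291 ≡ 16 (mod 55). Now have (16 / 55).
Factor out 2: 16 = 2^4. Since 55 ≡ 7 (mod 8), (2 / 55) = +1, and (2 / 55)^4 = +1. Now have (1 / 55).
(1 / 55) = 1. Collecting the sign factors: 1.
Product: (1)·(1) = 1.

1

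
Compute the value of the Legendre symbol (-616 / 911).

-1

Reduce the numerator: -616 ≡ 295 (mod 911), so (-616 / 911) = (295 / 911).
Both 295 ≡ 3 and 911 ≡ 3 (mod 4), so reciprocity gives (295 / 911) = -(911 / 295). Reduce: 911 ≡ 26 (mod 295). Now have -(26 / 295).
Factor out 2: 26 = 2·13. Since 295 ≡ 7 (mod 8), (2 / 295) = +1. Now have -(13 / 295).
13 ≡ 1 (mod 4), so quadratic reciprocity gives (13 / 295) = (295 / 13). Reduce: 295 ≡ 9 (mod 13). Now have -(9 / 13).
9 ≡ 1 (mod 4), so quadratic reciprocity gives (9 / 13) = (13 / 9). Reduce: 13 ≡ 4 (mod 9). Now have -(4 / 9).
Factor out 2: 4 = 2^2. Since 9 ≡ 1 (mod 8), (2 / 9) = +1, and (2 / 9)^2 = +1. Now have -(1 / 9).
(1 / 9) = 1. Collecting the sign factors: -1.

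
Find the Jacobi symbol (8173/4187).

1

(8173/4187)
  = (3986/4187)    [8173 ≡ 3986 mod 4187]
  = -(1993/4187)    [4187 ≡ 3 mod 8 ⇒ (2/4187) = -1]
  = -(4187/1993)    [QR: 1993 ≡ 1 mod 4, sign kept]
  = -(201/1993)    [4187 ≡ 201 mod 1993]
  = -(1993/201)    [QR: 201 ≡ 1 mod 4, sign kept]
  = -(184/201)    [1993 ≡ 184 mod 201]
  = -(23/201)    [201 ≡ 1 mod 8 ⇒ (2/201)^3 = +1]
  = -(201/23)    [QR: 201 ≡ 1 mod 4, sign kept]
  = -(17/23)    [201 ≡ 17 mod 23]
  = -(23/17)    [QR: 17 ≡ 1 mod 4, sign kept]
  = -(6/17)    [23 ≡ 6 mod 17]
  = -(3/17)    [17 ≡ 1 mod 8 ⇒ (2/17) = +1]
  = -(17/3)    [QR: 17 ≡ 1 mod 4, sign kept]
  = -(2/3)    [17 ≡ 2 mod 3]
  = (1/3)    [3 ≡ 3 mod 8 ⇒ (2/3) = -1]
  = 1    [(1/3) = 1]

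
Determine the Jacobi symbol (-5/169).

Reduce the numerator: -5 ≡ 164 (mod 169), so (-5/169) = (164/169).
Factor out 2: 164 = 2^2·41. Since 169 ≡ 1 (mod 8), (2/169) = +1, and (2/169)^2 = +1. Now have (41/169).
41 ≡ 1 (mod 4), so quadratic reciprocity gives (41/169) = (169/41). Reduce: 169 ≡ 5 (mod 41). Now have (5/41).
5 ≡ 1 (mod 4), so quadratic reciprocity gives (5/41) = (41/5). Reduce: 41 ≡ 1 (mod 5). Now have (1/5).
(1/5) = 1. Collecting the sign factors: 1.

1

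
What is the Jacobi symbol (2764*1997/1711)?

1

By multiplicativity, (2764·1997/1711) = (2764/1711)·(1997/1711).
First factor (2764/1711):
Reduce the numerator: 2764 ≡ 1053 (mod 1711), so (2764/1711) = (1053/1711).
1053 ≡ 1 (mod 4), so quadratic reciprocity gives (1053/1711) = (1711/1053). Reduce: 1711 ≡ 658 (mod 1053). Now have (658/1053).
Factor out 2: 658 = 2·329. Since 1053 ≡ 5 (mod 8), (2/1053) = -1. Now have -(329/1053).
329 ≡ 1 (mod 4), so quadratic reciprocity gives (329/1053) = (1053/329). Reduce: 1053 ≡ 66 (mod 329). Now have -(66/329).
Factor out 2: 66 = 2·33. Since 329 ≡ 1 (mod 8), (2/329) = +1. Now have -(33/329).
33 ≡ 1 (mod 4), so quadratic reciprocity gives (33/329) = (329/33). Reduce: 329 ≡ 32 (mod 33). Now have -(32/33).
Factor out 2: 32 = 2^5. Since 33 ≡ 1 (mod 8), (2/33) = +1, and (2/33)^5 = +1. Now have -(1/33).
(1/33) = 1. Collecting the sign factors: -1.
Second factor (1997/1711):
Reduce the numerator: 1997 ≡ 286 (mod 1711), so (1997/1711) = (286/1711).
Factor out 2: 286 = 2·143. Since 1711 ≡ 7 (mod 8), (2/1711) = +1. Now have (143/1711).
Both 143 ≡ 3 and 1711 ≡ 3 (mod 4), so reciprocity gives (143/1711) = -(1711/143). Reduce: 1711 ≡ 138 (mod 143). Now have -(138/143).
Factor out 2: 138 = 2·69. Since 143 ≡ 7 (mod 8), (2/143) = +1. Now have -(69/143).
69 ≡ 1 (mod 4), so quadratic reciprocity gives (69/143) = (143/69). Reduce: 143 ≡ 5 (mod 69). Now have -(5/69).
5 ≡ 1 (mod 4), so quadratic reciprocity gives (5/69) = (69/5). Reduce: 69 ≡ 4 (mod 5). Now have -(4/5).
Factor out 2: 4 = 2^2. Since 5 ≡ 5 (mod 8), (2/5) = -1, and (2/5)^2 = +1. Now have -(1/5).
(1/5) = 1. Collecting the sign factors: -1.
Product: (-1)·(-1) = 1.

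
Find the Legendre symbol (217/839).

217 ≡ 1 (mod 4), so quadratic reciprocity gives (217/839) = (839/217). Reduce: 839 ≡ 188 (mod 217). Now have (188/217).
Factor out 2: 188 = 2^2·47. Since 217 ≡ 1 (mod 8), (2/217) = +1, and (2/217)^2 = +1. Now have (47/217).
217 ≡ 1 (mod 4), so quadratic reciprocity gives (47/217) = (217/47). Reduce: 217 ≡ 29 (mod 47). Now have (29/47).
29 ≡ 1 (mod 4), so quadratic reciprocity gives (29/47) = (47/29). Reduce: 47 ≡ 18 (mod 29). Now have (18/29).
Factor out 2: 18 = 2·9. Since 29 ≡ 5 (mod 8), (2/29) = -1. Now have -(9/29).
9 ≡ 1 (mod 4), so quadratic reciprocity gives (9/29) = (29/9). Reduce: 29 ≡ 2 (mod 9). Now have -(2/9).
Factor out 2: 2 = 2. Since 9 ≡ 1 (mod 8), (2/9) = +1. Now have -(1/9).
(1/9) = 1. Collecting the sign factors: -1.

-1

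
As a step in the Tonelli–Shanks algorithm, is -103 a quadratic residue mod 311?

yes

(-103/311)
  = (208/311)    [-103 ≡ 208 mod 311]
  = (13/311)    [311 ≡ 7 mod 8 ⇒ (2/311)^4 = +1]
  = (311/13)    [QR: 13 ≡ 1 mod 4, sign kept]
  = (12/13)    [311 ≡ 12 mod 13]
  = (3/13)    [13 ≡ 5 mod 8 ⇒ (2/13)^2 = +1]
  = (13/3)    [QR: 13 ≡ 1 mod 4, sign kept]
  = (1/3)    [13 ≡ 1 mod 3]
  = 1    [(1/3) = 1]
(-103/311) = 1, and 311 is prime, so -103 is a quadratic residue mod 311.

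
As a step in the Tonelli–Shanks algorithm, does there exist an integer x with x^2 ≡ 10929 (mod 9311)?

Reduce the numerator: 10929 ≡ 1618 (mod 9311), so (10929|9311) = (1618|9311).
Factor out 2: 1618 = 2·809. Since 9311 ≡ 7 (mod 8), (2|9311) = +1. Now have (809|9311).
809 ≡ 1 (mod 4), so quadratic reciprocity gives (809|9311) = (9311|809). Reduce: 9311 ≡ 412 (mod 809). Now have (412|809).
Factor out 2: 412 = 2^2·103. Since 809 ≡ 1 (mod 8), (2|809) = +1, and (2|809)^2 = +1. Now have (103|809).
809 ≡ 1 (mod 4), so quadratic reciprocity gives (103|809) = (809|103). Reduce: 809 ≡ 88 (mod 103). Now have (88|103).
Factor out 2: 88 = 2^3·11. Since 103 ≡ 7 (mod 8), (2|103) = +1, and (2|103)^3 = +1. Now have (11|103).
Both 11 ≡ 3 and 103 ≡ 3 (mod 4), so reciprocity gives (11|103) = -(103|11). Reduce: 103 ≡ 4 (mod 11). Now have -(4|11).
Factor out 2: 4 = 2^2. Since 11 ≡ 3 (mod 8), (2|11) = -1, and (2|11)^2 = +1. Now have -(1|11).
(1|11) = 1. Collecting the sign factors: -1.
The Legendre symbol is -1, so x^2 ≡ 10929 (mod 9311) has no solution.

no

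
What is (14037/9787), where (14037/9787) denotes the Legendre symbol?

-1

Reduce the numerator: 14037 ≡ 4250 (mod 9787), so (14037/9787) = (4250/9787).
Factor out 2: 4250 = 2·2125. Since 9787 ≡ 3 (mod 8), (2/9787) = -1. Now have -(2125/9787).
2125 ≡ 1 (mod 4), so quadratic reciprocity gives (2125/9787) = (9787/2125). Reduce: 9787 ≡ 1287 (mod 2125). Now have -(1287/2125).
2125 ≡ 1 (mod 4), so quadratic reciprocity gives (1287/2125) = (2125/1287). Reduce: 2125 ≡ 838 (mod 1287). Now have -(838/1287).
Factor out 2: 838 = 2·419. Since 1287 ≡ 7 (mod 8), (2/1287) = +1. Now have -(419/1287).
Both 419 ≡ 3 and 1287 ≡ 3 (mod 4), so reciprocity gives (419/1287) = -(1287/419). Reduce: 1287 ≡ 30 (mod 419). Now have (30/419).
Factor out 2: 30 = 2·15. Since 419 ≡ 3 (mod 8), (2/419) = -1. Now have -(15/419).
Both 15 ≡ 3 and 419 ≡ 3 (mod 4), so reciprocity gives (15/419) = -(419/15). Reduce: 419 ≡ 14 (mod 15). Now have (14/15).
Factor out 2: 14 = 2·7. Since 15 ≡ 7 (mod 8), (2/15) = +1. Now have (7/15).
Both 7 ≡ 3 and 15 ≡ 3 (mod 4), so reciprocity gives (7/15) = -(15/7). Reduce: 15 ≡ 1 (mod 7). Now have -(1/7).
(1/7) = 1. Collecting the sign factors: -1.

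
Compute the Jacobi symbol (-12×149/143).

-1

By multiplicativity, (-12·149/143) = (-12/143)·(149/143).
First factor (-12/143):
Reduce the numerator: -12 ≡ 131 (mod 143), so (-12/143) = (131/143).
Both 131 ≡ 3 and 143 ≡ 3 (mod 4), so reciprocity gives (131/143) = -(143/131). Reduce: 143 ≡ 12 (mod 131). Now have -(12/131).
Factor out 2: 12 = 2^2·3. Since 131 ≡ 3 (mod 8), (2/131) = -1, and (2/131)^2 = +1. Now have -(3/131).
Both 3 ≡ 3 and 131 ≡ 3 (mod 4), so reciprocity gives (3/131) = -(131/3). Reduce: 131 ≡ 2 (mod 3). Now have (2/3).
Factor out 2: 2 = 2. Since 3 ≡ 3 (mod 8), (2/3) = -1. Now have -(1/3).
(1/3) = 1. Collecting the sign factors: -1.
Second factor (149/143):
Reduce the numerator: 149 ≡ 6 (mod 143), so (149/143) = (6/143).
Factor out 2: 6 = 2·3. Since 143 ≡ 7 (mod 8), (2/143) = +1. Now have (3/143).
Both 3 ≡ 3 and 143 ≡ 3 (mod 4), so reciprocity gives (3/143) = -(143/3). Reduce: 143 ≡ 2 (mod 3). Now have -(2/3).
Factor out 2: 2 = 2. Since 3 ≡ 3 (mod 8), (2/3) = -1. Now have (1/3).
(1/3) = 1. Collecting the sign factors: 1.
Product: (-1)·(1) = -1.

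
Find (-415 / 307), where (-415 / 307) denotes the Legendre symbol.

(-415 / 307)
  = (199 / 307)    [-415 ≡ 199 mod 307]
  = -(307 / 199)    [QR: both ≡ 3 mod 4, sign flips]
  = -(108 / 199)    [307 ≡ 108 mod 199]
  = -(27 / 199)    [199 ≡ 7 mod 8 ⇒ (2 / 199)^2 = +1]
  = (199 / 27)    [QR: both ≡ 3 mod 4, sign flips]
  = (10 / 27)    [199 ≡ 10 mod 27]
  = -(5 / 27)    [27 ≡ 3 mod 8 ⇒ (2 / 27) = -1]
  = -(27 / 5)    [QR: 5 ≡ 1 mod 4, sign kept]
  = -(2 / 5)    [27 ≡ 2 mod 5]
  = (1 / 5)    [5 ≡ 5 mod 8 ⇒ (2 / 5) = -1]
  = 1    [(1 / 5) = 1]

1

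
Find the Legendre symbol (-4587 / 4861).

1

(-4587 / 4861)
  = (274 / 4861)    [-4587 ≡ 274 mod 4861]
  = -(137 / 4861)    [4861 ≡ 5 mod 8 ⇒ (2 / 4861) = -1]
  = -(4861 / 137)    [QR: 137 ≡ 1 mod 4, sign kept]
  = -(66 / 137)    [4861 ≡ 66 mod 137]
  = -(33 / 137)    [137 ≡ 1 mod 8 ⇒ (2 / 137) = +1]
  = -(137 / 33)    [QR: 33 ≡ 1 mod 4, sign kept]
  = -(5 / 33)    [137 ≡ 5 mod 33]
  = -(33 / 5)    [QR: 5 ≡ 1 mod 4, sign kept]
  = -(3 / 5)    [33 ≡ 3 mod 5]
  = -(5 / 3)    [QR: 5 ≡ 1 mod 4, sign kept]
  = -(2 / 3)    [5 ≡ 2 mod 3]
  = (1 / 3)    [3 ≡ 3 mod 8 ⇒ (2 / 3) = -1]
  = 1    [(1 / 3) = 1]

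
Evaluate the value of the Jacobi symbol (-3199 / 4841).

Pull out -1: (-3199 / 4841) = (-1 / 4841)·(3199 / 4841). Since 4841 ≡ 1 (mod 4), (-1 / 4841) = +1. Now have (3199 / 4841).
4841 ≡ 1 (mod 4), so quadratic reciprocity gives (3199 / 4841) = (4841 / 3199). Reduce: 4841 ≡ 1642 (mod 3199). Now have (1642 / 3199).
Factor out 2: 1642 = 2·821. Since 3199 ≡ 7 (mod 8), (2 / 3199) = +1. Now have (821 / 3199).
821 ≡ 1 (mod 4), so quadratic reciprocity gives (821 / 3199) = (3199 / 821). Reduce: 3199 ≡ 736 (mod 821). Now have (736 / 821).
Factor out 2: 736 = 2^5·23. Since 821 ≡ 5 (mod 8), (2 / 821) = -1, and (2 / 821)^5 = -1. Now have -(23 / 821).
821 ≡ 1 (mod 4), so quadratic reciprocity gives (23 / 821) = (821 / 23). Reduce: 821 ≡ 16 (mod 23). Now have -(16 / 23).
Factor out 2: 16 = 2^4. Since 23 ≡ 7 (mod 8), (2 / 23) = +1, and (2 / 23)^4 = +1. Now have -(1 / 23).
(1 / 23) = 1. Collecting the sign factors: -1.

-1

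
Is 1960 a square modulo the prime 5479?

yes

(1960|5479)
  = (245|5479)    [5479 ≡ 7 mod 8 ⇒ (2|5479)^3 = +1]
  = (5479|245)    [QR: 245 ≡ 1 mod 4, sign kept]
  = (89|245)    [5479 ≡ 89 mod 245]
  = (245|89)    [QR: 89 ≡ 1 mod 4, sign kept]
  = (67|89)    [245 ≡ 67 mod 89]
  = (89|67)    [QR: 89 ≡ 1 mod 4, sign kept]
  = (22|67)    [89 ≡ 22 mod 67]
  = -(11|67)    [67 ≡ 3 mod 8 ⇒ (2|67) = -1]
  = (67|11)    [QR: both ≡ 3 mod 4, sign flips]
  = (1|11)    [67 ≡ 1 mod 11]
  = 1    [(1|11) = 1]
(1960|5479) = 1, and 5479 is prime, so 1960 is a quadratic residue mod 5479.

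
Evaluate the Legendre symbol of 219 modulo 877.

1

877 ≡ 1 (mod 4), so quadratic reciprocity gives (219|877) = (877|219). Reduce: 877 ≡ 1 (mod 219). Now have (1|219).
(1|219) = 1. Collecting the sign factors: 1.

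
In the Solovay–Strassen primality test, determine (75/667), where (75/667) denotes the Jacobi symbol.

Both 75 ≡ 3 and 667 ≡ 3 (mod 4), so reciprocity gives (75/667) = -(667/75). Reduce: 667 ≡ 67 (mod 75). Now have -(67/75).
Both 67 ≡ 3 and 75 ≡ 3 (mod 4), so reciprocity gives (67/75) = -(75/67). Reduce: 75 ≡ 8 (mod 67). Now have (8/67).
Factor out 2: 8 = 2^3. Since 67 ≡ 3 (mod 8), (2/67) = -1, and (2/67)^3 = -1. Now have -(1/67).
(1/67) = 1. Collecting the sign factors: -1.

-1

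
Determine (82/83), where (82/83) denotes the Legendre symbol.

-1

Factor out 2: 82 = 2·41. Since 83 ≡ 3 (mod 8), (2/83) = -1. Now have -(41/83).
41 ≡ 1 (mod 4), so quadratic reciprocity gives (41/83) = (83/41). Reduce: 83 ≡ 1 (mod 41). Now have -(1/41).
(1/41) = 1. Collecting the sign factors: -1.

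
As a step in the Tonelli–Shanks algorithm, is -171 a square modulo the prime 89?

no

Reduce the numerator: -171 ≡ 7 (mod 89), so (-171/89) = (7/89).
89 ≡ 1 (mod 4), so quadratic reciprocity gives (7/89) = (89/7). Reduce: 89 ≡ 5 (mod 7). Now have (5/7).
5 ≡ 1 (mod 4), so quadratic reciprocity gives (5/7) = (7/5). Reduce: 7 ≡ 2 (mod 5). Now have (2/5).
Factor out 2: 2 = 2. Since 5 ≡ 5 (mod 8), (2/5) = -1. Now have -(1/5).
(1/5) = 1. Collecting the sign factors: -1.
(-171/89) = -1, and 89 is prime, so -171 is not a quadratic residue mod 89.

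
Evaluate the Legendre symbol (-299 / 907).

-1

Reduce the numerator: -299 ≡ 608 (mod 907), so (-299 / 907) = (608 / 907).
Factor out 2: 608 = 2^5·19. Since 907 ≡ 3 (mod 8), (2 / 907) = -1, and (2 / 907)^5 = -1. Now have -(19 / 907).
Both 19 ≡ 3 and 907 ≡ 3 (mod 4), so reciprocity gives (19 / 907) = -(907 / 19). Reduce: 907 ≡ 14 (mod 19). Now have (14 / 19).
Factor out 2: 14 = 2·7. Since 19 ≡ 3 (mod 8), (2 / 19) = -1. Now have -(7 / 19).
Both 7 ≡ 3 and 19 ≡ 3 (mod 4), so reciprocity gives (7 / 19) = -(19 / 7). Reduce: 19 ≡ 5 (mod 7). Now have (5 / 7).
5 ≡ 1 (mod 4), so quadratic reciprocity gives (5 / 7) = (7 / 5). Reduce: 7 ≡ 2 (mod 5). Now have (2 / 5).
Factor out 2: 2 = 2. Since 5 ≡ 5 (mod 8), (2 / 5) = -1. Now have -(1 / 5).
(1 / 5) = 1. Collecting the sign factors: -1.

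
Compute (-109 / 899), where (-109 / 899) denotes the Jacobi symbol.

-1

Reduce the numerator: -109 ≡ 790 (mod 899), so (-109 / 899) = (790 / 899).
Factor out 2: 790 = 2·395. Since 899 ≡ 3 (mod 8), (2 / 899) = -1. Now have -(395 / 899).
Both 395 ≡ 3 and 899 ≡ 3 (mod 4), so reciprocity gives (395 / 899) = -(899 / 395). Reduce: 899 ≡ 109 (mod 395). Now have (109 / 395).
109 ≡ 1 (mod 4), so quadratic reciprocity gives (109 / 395) = (395 / 109). Reduce: 395 ≡ 68 (mod 109). Now have (68 / 109).
Factor out 2: 68 = 2^2·17. Since 109 ≡ 5 (mod 8), (2 / 109) = -1, and (2 / 109)^2 = +1. Now have (17 / 109).
17 ≡ 1 (mod 4), so quadratic reciprocity gives (17 / 109) = (109 / 17). Reduce: 109 ≡ 7 (mod 17). Now have (7 / 17).
17 ≡ 1 (mod 4), so quadratic reciprocity gives (7 / 17) = (17 / 7). Reduce: 17 ≡ 3 (mod 7). Now have (3 / 7).
Both 3 ≡ 3 and 7 ≡ 3 (mod 4), so reciprocity gives (3 / 7) = -(7 / 3). Reduce: 7 ≡ 1 (mod 3). Now have -(1 / 3).
(1 / 3) = 1. Collecting the sign factors: -1.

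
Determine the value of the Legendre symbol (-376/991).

(-376/991)
  = (615/991)    [-376 ≡ 615 mod 991]
  = -(991/615)    [QR: both ≡ 3 mod 4, sign flips]
  = -(376/615)    [991 ≡ 376 mod 615]
  = -(47/615)    [615 ≡ 7 mod 8 ⇒ (2/615)^3 = +1]
  = (615/47)    [QR: both ≡ 3 mod 4, sign flips]
  = (4/47)    [615 ≡ 4 mod 47]
  = (1/47)    [47 ≡ 7 mod 8 ⇒ (2/47)^2 = +1]
  = 1    [(1/47) = 1]

1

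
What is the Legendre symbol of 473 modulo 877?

-1

(473 / 877)
  = (877 / 473)    [QR: 473 ≡ 1 mod 4, sign kept]
  = (404 / 473)    [877 ≡ 404 mod 473]
  = (101 / 473)    [473 ≡ 1 mod 8 ⇒ (2 / 473)^2 = +1]
  = (473 / 101)    [QR: 101 ≡ 1 mod 4, sign kept]
  = (69 / 101)    [473 ≡ 69 mod 101]
  = (101 / 69)    [QR: 69 ≡ 1 mod 4, sign kept]
  = (32 / 69)    [101 ≡ 32 mod 69]
  = -(1 / 69)    [69 ≡ 5 mod 8 ⇒ (2 / 69)^5 = -1]
  = -1    [(1 / 69) = 1]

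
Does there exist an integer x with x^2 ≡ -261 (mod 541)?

no

(-261/541)
  = (261/541)    [541 ≡ 1 mod 4 ⇒ (-1/541) = +1]
  = (541/261)    [QR: 261 ≡ 1 mod 4, sign kept]
  = (19/261)    [541 ≡ 19 mod 261]
  = (261/19)    [QR: 261 ≡ 1 mod 4, sign kept]
  = (14/19)    [261 ≡ 14 mod 19]
  = -(7/19)    [19 ≡ 3 mod 8 ⇒ (2/19) = -1]
  = (19/7)    [QR: both ≡ 3 mod 4, sign flips]
  = (5/7)    [19 ≡ 5 mod 7]
  = (7/5)    [QR: 5 ≡ 1 mod 4, sign kept]
  = (2/5)    [7 ≡ 2 mod 5]
  = -(1/5)    [5 ≡ 5 mod 8 ⇒ (2/5) = -1]
  = -1    [(1/5) = 1]
The Legendre symbol is -1, so x^2 ≡ -261 (mod 541) has no solution.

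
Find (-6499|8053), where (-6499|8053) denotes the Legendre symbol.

(-6499|8053)
  = (6499|8053)    [8053 ≡ 1 mod 4 ⇒ (-1|8053) = +1]
  = (8053|6499)    [QR: 8053 ≡ 1 mod 4, sign kept]
  = (1554|6499)    [8053 ≡ 1554 mod 6499]
  = -(777|6499)    [6499 ≡ 3 mod 8 ⇒ (2|6499) = -1]
  = -(6499|777)    [QR: 777 ≡ 1 mod 4, sign kept]
  = -(283|777)    [6499 ≡ 283 mod 777]
  = -(777|283)    [QR: 777 ≡ 1 mod 4, sign kept]
  = -(211|283)    [777 ≡ 211 mod 283]
  = (283|211)    [QR: both ≡ 3 mod 4, sign flips]
  = (72|211)    [283 ≡ 72 mod 211]
  = -(9|211)    [211 ≡ 3 mod 8 ⇒ (2|211)^3 = -1]
  = -(211|9)    [QR: 9 ≡ 1 mod 4, sign kept]
  = -(4|9)    [211 ≡ 4 mod 9]
  = -(1|9)    [9 ≡ 1 mod 8 ⇒ (2|9)^2 = +1]
  = -1    [(1|9) = 1]

-1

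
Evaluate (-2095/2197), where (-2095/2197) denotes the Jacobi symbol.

Reduce the numerator: -2095 ≡ 102 (mod 2197), so (-2095/2197) = (102/2197).
Factor out 2: 102 = 2·51. Since 2197 ≡ 5 (mod 8), (2/2197) = -1. Now have -(51/2197).
2197 ≡ 1 (mod 4), so quadratic reciprocity gives (51/2197) = (2197/51). Reduce: 2197 ≡ 4 (mod 51). Now have -(4/51).
Factor out 2: 4 = 2^2. Since 51 ≡ 3 (mod 8), (2/51) = -1, and (2/51)^2 = +1. Now have -(1/51).
(1/51) = 1. Collecting the sign factors: -1.

-1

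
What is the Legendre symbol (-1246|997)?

(-1246|997)
  = (748|997)    [-1246 ≡ 748 mod 997]
  = (187|997)    [997 ≡ 5 mod 8 ⇒ (2|997)^2 = +1]
  = (997|187)    [QR: 997 ≡ 1 mod 4, sign kept]
  = (62|187)    [997 ≡ 62 mod 187]
  = -(31|187)    [187 ≡ 3 mod 8 ⇒ (2|187) = -1]
  = (187|31)    [QR: both ≡ 3 mod 4, sign flips]
  = (1|31)    [187 ≡ 1 mod 31]
  = 1    [(1|31) = 1]

1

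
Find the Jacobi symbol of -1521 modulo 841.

Pull out -1: (-1521|841) = (-1|841)·(1521|841). Since 841 ≡ 1 (mod 4), (-1|841) = +1. Now have (1521|841).
Reduce the numerator: 1521 ≡ 680 (mod 841), so (1521|841) = (680|841).
Factor out 2: 680 = 2^3·85. Since 841 ≡ 1 (mod 8), (2|841) = +1, and (2|841)^3 = +1. Now have (85|841).
85 ≡ 1 (mod 4), so quadratic reciprocity gives (85|841) = (841|85). Reduce: 841 ≡ 76 (mod 85). Now have (76|85).
Factor out 2: 76 = 2^2·19. Since 85 ≡ 5 (mod 8), (2|85) = -1, and (2|85)^2 = +1. Now have (19|85).
85 ≡ 1 (mod 4), so quadratic reciprocity gives (19|85) = (85|19). Reduce: 85 ≡ 9 (mod 19). Now have (9|19).
9 ≡ 1 (mod 4), so quadratic reciprocity gives (9|19) = (19|9). Reduce: 19 ≡ 1 (mod 9). Now have (1|9).
(1|9) = 1. Collecting the sign factors: 1.

1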